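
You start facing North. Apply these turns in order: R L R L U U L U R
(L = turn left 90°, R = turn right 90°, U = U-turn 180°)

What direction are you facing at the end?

Answer: Final heading: South

Derivation:
Start: North
  R (right (90° clockwise)) -> East
  L (left (90° counter-clockwise)) -> North
  R (right (90° clockwise)) -> East
  L (left (90° counter-clockwise)) -> North
  U (U-turn (180°)) -> South
  U (U-turn (180°)) -> North
  L (left (90° counter-clockwise)) -> West
  U (U-turn (180°)) -> East
  R (right (90° clockwise)) -> South
Final: South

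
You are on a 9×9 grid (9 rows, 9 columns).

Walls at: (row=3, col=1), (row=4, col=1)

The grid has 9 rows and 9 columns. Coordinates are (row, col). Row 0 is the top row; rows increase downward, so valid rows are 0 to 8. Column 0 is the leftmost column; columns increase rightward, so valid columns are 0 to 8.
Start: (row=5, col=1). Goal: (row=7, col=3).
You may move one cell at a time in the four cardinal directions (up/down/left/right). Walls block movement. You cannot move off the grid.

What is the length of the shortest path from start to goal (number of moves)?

BFS from (row=5, col=1) until reaching (row=7, col=3):
  Distance 0: (row=5, col=1)
  Distance 1: (row=5, col=0), (row=5, col=2), (row=6, col=1)
  Distance 2: (row=4, col=0), (row=4, col=2), (row=5, col=3), (row=6, col=0), (row=6, col=2), (row=7, col=1)
  Distance 3: (row=3, col=0), (row=3, col=2), (row=4, col=3), (row=5, col=4), (row=6, col=3), (row=7, col=0), (row=7, col=2), (row=8, col=1)
  Distance 4: (row=2, col=0), (row=2, col=2), (row=3, col=3), (row=4, col=4), (row=5, col=5), (row=6, col=4), (row=7, col=3), (row=8, col=0), (row=8, col=2)  <- goal reached here
One shortest path (4 moves): (row=5, col=1) -> (row=5, col=2) -> (row=5, col=3) -> (row=6, col=3) -> (row=7, col=3)

Answer: Shortest path length: 4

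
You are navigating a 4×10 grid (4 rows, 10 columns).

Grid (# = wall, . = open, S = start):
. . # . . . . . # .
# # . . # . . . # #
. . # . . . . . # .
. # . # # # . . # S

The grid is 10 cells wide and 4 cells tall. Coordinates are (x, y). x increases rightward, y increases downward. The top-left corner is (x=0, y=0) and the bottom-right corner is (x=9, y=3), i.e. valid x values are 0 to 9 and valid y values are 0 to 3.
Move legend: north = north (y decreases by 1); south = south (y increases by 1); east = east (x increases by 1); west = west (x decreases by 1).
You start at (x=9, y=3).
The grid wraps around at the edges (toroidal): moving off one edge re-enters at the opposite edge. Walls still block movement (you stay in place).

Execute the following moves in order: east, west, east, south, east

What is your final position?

Answer: Final position: (x=1, y=0)

Derivation:
Start: (x=9, y=3)
  east (east): (x=9, y=3) -> (x=0, y=3)
  west (west): (x=0, y=3) -> (x=9, y=3)
  east (east): (x=9, y=3) -> (x=0, y=3)
  south (south): (x=0, y=3) -> (x=0, y=0)
  east (east): (x=0, y=0) -> (x=1, y=0)
Final: (x=1, y=0)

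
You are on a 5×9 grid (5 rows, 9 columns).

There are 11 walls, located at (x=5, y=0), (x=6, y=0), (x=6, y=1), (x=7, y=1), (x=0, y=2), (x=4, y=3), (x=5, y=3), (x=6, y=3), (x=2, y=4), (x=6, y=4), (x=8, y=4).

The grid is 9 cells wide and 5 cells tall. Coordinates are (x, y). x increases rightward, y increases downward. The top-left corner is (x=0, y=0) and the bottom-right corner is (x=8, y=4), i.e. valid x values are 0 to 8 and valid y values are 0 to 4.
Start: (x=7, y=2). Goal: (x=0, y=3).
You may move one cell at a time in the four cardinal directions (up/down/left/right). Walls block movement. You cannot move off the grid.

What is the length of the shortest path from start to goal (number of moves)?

Answer: Shortest path length: 8

Derivation:
BFS from (x=7, y=2) until reaching (x=0, y=3):
  Distance 0: (x=7, y=2)
  Distance 1: (x=6, y=2), (x=8, y=2), (x=7, y=3)
  Distance 2: (x=8, y=1), (x=5, y=2), (x=8, y=3), (x=7, y=4)
  Distance 3: (x=8, y=0), (x=5, y=1), (x=4, y=2)
  Distance 4: (x=7, y=0), (x=4, y=1), (x=3, y=2)
  Distance 5: (x=4, y=0), (x=3, y=1), (x=2, y=2), (x=3, y=3)
  Distance 6: (x=3, y=0), (x=2, y=1), (x=1, y=2), (x=2, y=3), (x=3, y=4)
  Distance 7: (x=2, y=0), (x=1, y=1), (x=1, y=3), (x=4, y=4)
  Distance 8: (x=1, y=0), (x=0, y=1), (x=0, y=3), (x=1, y=4), (x=5, y=4)  <- goal reached here
One shortest path (8 moves): (x=7, y=2) -> (x=6, y=2) -> (x=5, y=2) -> (x=4, y=2) -> (x=3, y=2) -> (x=2, y=2) -> (x=1, y=2) -> (x=1, y=3) -> (x=0, y=3)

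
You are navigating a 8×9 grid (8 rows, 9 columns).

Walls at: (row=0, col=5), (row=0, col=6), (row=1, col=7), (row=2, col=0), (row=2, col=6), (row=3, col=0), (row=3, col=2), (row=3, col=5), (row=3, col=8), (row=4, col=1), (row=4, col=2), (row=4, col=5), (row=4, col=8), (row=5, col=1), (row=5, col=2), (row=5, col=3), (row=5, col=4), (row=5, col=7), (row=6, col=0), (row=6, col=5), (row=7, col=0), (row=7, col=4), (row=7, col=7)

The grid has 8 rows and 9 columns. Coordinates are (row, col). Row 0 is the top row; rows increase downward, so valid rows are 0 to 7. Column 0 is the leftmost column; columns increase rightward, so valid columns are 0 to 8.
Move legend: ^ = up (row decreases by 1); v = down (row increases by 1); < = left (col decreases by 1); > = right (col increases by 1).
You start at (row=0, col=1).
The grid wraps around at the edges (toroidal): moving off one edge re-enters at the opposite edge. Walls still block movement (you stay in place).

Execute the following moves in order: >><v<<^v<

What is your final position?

Start: (row=0, col=1)
  > (right): (row=0, col=1) -> (row=0, col=2)
  > (right): (row=0, col=2) -> (row=0, col=3)
  < (left): (row=0, col=3) -> (row=0, col=2)
  v (down): (row=0, col=2) -> (row=1, col=2)
  < (left): (row=1, col=2) -> (row=1, col=1)
  < (left): (row=1, col=1) -> (row=1, col=0)
  ^ (up): (row=1, col=0) -> (row=0, col=0)
  v (down): (row=0, col=0) -> (row=1, col=0)
  < (left): (row=1, col=0) -> (row=1, col=8)
Final: (row=1, col=8)

Answer: Final position: (row=1, col=8)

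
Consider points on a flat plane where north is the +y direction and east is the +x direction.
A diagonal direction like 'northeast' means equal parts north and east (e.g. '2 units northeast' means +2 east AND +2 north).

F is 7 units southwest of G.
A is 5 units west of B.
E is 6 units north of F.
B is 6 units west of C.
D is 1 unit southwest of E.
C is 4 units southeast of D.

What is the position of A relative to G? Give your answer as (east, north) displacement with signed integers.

Place G at the origin (east=0, north=0).
  F is 7 units southwest of G: delta (east=-7, north=-7); F at (east=-7, north=-7).
  E is 6 units north of F: delta (east=+0, north=+6); E at (east=-7, north=-1).
  D is 1 unit southwest of E: delta (east=-1, north=-1); D at (east=-8, north=-2).
  C is 4 units southeast of D: delta (east=+4, north=-4); C at (east=-4, north=-6).
  B is 6 units west of C: delta (east=-6, north=+0); B at (east=-10, north=-6).
  A is 5 units west of B: delta (east=-5, north=+0); A at (east=-15, north=-6).
Therefore A relative to G: (east=-15, north=-6).

Answer: A is at (east=-15, north=-6) relative to G.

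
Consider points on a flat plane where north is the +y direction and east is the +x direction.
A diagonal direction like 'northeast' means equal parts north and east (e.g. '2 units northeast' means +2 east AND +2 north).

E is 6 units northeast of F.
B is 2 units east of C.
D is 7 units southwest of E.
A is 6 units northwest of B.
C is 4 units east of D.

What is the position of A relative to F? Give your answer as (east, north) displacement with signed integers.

Answer: A is at (east=-1, north=5) relative to F.

Derivation:
Place F at the origin (east=0, north=0).
  E is 6 units northeast of F: delta (east=+6, north=+6); E at (east=6, north=6).
  D is 7 units southwest of E: delta (east=-7, north=-7); D at (east=-1, north=-1).
  C is 4 units east of D: delta (east=+4, north=+0); C at (east=3, north=-1).
  B is 2 units east of C: delta (east=+2, north=+0); B at (east=5, north=-1).
  A is 6 units northwest of B: delta (east=-6, north=+6); A at (east=-1, north=5).
Therefore A relative to F: (east=-1, north=5).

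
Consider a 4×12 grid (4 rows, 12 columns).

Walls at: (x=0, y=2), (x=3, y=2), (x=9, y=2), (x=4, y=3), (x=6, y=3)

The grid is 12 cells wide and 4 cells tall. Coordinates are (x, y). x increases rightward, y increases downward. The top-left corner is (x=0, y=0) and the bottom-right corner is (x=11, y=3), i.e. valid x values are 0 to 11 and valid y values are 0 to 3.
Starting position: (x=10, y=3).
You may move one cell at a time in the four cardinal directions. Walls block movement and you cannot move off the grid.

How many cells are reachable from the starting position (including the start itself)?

Answer: Reachable cells: 43

Derivation:
BFS flood-fill from (x=10, y=3):
  Distance 0: (x=10, y=3)
  Distance 1: (x=10, y=2), (x=9, y=3), (x=11, y=3)
  Distance 2: (x=10, y=1), (x=11, y=2), (x=8, y=3)
  Distance 3: (x=10, y=0), (x=9, y=1), (x=11, y=1), (x=8, y=2), (x=7, y=3)
  Distance 4: (x=9, y=0), (x=11, y=0), (x=8, y=1), (x=7, y=2)
  Distance 5: (x=8, y=0), (x=7, y=1), (x=6, y=2)
  Distance 6: (x=7, y=0), (x=6, y=1), (x=5, y=2)
  Distance 7: (x=6, y=0), (x=5, y=1), (x=4, y=2), (x=5, y=3)
  Distance 8: (x=5, y=0), (x=4, y=1)
  Distance 9: (x=4, y=0), (x=3, y=1)
  Distance 10: (x=3, y=0), (x=2, y=1)
  Distance 11: (x=2, y=0), (x=1, y=1), (x=2, y=2)
  Distance 12: (x=1, y=0), (x=0, y=1), (x=1, y=2), (x=2, y=3)
  Distance 13: (x=0, y=0), (x=1, y=3), (x=3, y=3)
  Distance 14: (x=0, y=3)
Total reachable: 43 (grid has 43 open cells total)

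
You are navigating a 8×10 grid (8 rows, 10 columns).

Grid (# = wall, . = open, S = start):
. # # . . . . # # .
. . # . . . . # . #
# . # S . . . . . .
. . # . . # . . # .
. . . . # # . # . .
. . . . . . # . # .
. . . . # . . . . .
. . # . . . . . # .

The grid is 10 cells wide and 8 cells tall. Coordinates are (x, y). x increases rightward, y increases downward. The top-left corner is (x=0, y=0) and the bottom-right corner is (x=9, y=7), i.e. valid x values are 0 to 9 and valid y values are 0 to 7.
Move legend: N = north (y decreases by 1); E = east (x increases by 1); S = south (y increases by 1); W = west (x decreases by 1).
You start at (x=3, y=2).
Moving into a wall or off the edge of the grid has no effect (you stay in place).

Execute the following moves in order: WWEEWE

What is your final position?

Answer: Final position: (x=5, y=2)

Derivation:
Start: (x=3, y=2)
  W (west): blocked, stay at (x=3, y=2)
  W (west): blocked, stay at (x=3, y=2)
  E (east): (x=3, y=2) -> (x=4, y=2)
  E (east): (x=4, y=2) -> (x=5, y=2)
  W (west): (x=5, y=2) -> (x=4, y=2)
  E (east): (x=4, y=2) -> (x=5, y=2)
Final: (x=5, y=2)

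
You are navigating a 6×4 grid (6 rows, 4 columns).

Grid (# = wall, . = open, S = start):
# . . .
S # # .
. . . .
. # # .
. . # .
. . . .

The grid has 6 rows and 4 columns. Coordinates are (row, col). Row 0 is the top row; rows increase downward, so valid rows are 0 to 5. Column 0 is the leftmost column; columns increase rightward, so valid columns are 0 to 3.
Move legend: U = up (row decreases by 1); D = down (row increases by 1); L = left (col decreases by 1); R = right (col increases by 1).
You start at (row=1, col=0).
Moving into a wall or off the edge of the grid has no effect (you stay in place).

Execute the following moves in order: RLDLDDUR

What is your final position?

Answer: Final position: (row=3, col=0)

Derivation:
Start: (row=1, col=0)
  R (right): blocked, stay at (row=1, col=0)
  L (left): blocked, stay at (row=1, col=0)
  D (down): (row=1, col=0) -> (row=2, col=0)
  L (left): blocked, stay at (row=2, col=0)
  D (down): (row=2, col=0) -> (row=3, col=0)
  D (down): (row=3, col=0) -> (row=4, col=0)
  U (up): (row=4, col=0) -> (row=3, col=0)
  R (right): blocked, stay at (row=3, col=0)
Final: (row=3, col=0)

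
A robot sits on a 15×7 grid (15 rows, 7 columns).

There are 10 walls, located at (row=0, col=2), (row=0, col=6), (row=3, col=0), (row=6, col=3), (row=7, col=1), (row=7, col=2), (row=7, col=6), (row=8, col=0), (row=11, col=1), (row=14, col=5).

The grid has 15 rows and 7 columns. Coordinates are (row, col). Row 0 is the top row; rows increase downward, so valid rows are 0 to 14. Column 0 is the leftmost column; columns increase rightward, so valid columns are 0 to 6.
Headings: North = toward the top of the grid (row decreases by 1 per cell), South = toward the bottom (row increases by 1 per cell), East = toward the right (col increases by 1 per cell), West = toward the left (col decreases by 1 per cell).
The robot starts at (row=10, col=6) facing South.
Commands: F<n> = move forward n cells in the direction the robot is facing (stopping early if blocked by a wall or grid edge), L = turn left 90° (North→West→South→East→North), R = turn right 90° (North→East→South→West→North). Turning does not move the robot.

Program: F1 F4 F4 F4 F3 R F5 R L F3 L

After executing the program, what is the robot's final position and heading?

Start: (row=10, col=6), facing South
  F1: move forward 1, now at (row=11, col=6)
  F4: move forward 3/4 (blocked), now at (row=14, col=6)
  F4: move forward 0/4 (blocked), now at (row=14, col=6)
  F4: move forward 0/4 (blocked), now at (row=14, col=6)
  F3: move forward 0/3 (blocked), now at (row=14, col=6)
  R: turn right, now facing West
  F5: move forward 0/5 (blocked), now at (row=14, col=6)
  R: turn right, now facing North
  L: turn left, now facing West
  F3: move forward 0/3 (blocked), now at (row=14, col=6)
  L: turn left, now facing South
Final: (row=14, col=6), facing South

Answer: Final position: (row=14, col=6), facing South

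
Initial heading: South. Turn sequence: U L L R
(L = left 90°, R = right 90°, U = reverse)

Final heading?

Start: South
  U (U-turn (180°)) -> North
  L (left (90° counter-clockwise)) -> West
  L (left (90° counter-clockwise)) -> South
  R (right (90° clockwise)) -> West
Final: West

Answer: Final heading: West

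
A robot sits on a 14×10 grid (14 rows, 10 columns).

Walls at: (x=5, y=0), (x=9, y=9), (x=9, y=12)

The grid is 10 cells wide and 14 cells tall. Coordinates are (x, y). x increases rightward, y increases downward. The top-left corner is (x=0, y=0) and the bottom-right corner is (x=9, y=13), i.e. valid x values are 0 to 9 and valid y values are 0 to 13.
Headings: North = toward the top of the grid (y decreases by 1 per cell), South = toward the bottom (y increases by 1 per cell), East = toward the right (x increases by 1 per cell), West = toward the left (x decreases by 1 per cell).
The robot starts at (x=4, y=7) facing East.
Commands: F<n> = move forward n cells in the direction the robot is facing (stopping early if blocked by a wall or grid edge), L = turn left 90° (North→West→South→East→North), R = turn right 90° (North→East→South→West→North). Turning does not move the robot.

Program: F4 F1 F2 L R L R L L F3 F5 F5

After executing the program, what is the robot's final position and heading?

Answer: Final position: (x=0, y=7), facing West

Derivation:
Start: (x=4, y=7), facing East
  F4: move forward 4, now at (x=8, y=7)
  F1: move forward 1, now at (x=9, y=7)
  F2: move forward 0/2 (blocked), now at (x=9, y=7)
  L: turn left, now facing North
  R: turn right, now facing East
  L: turn left, now facing North
  R: turn right, now facing East
  L: turn left, now facing North
  L: turn left, now facing West
  F3: move forward 3, now at (x=6, y=7)
  F5: move forward 5, now at (x=1, y=7)
  F5: move forward 1/5 (blocked), now at (x=0, y=7)
Final: (x=0, y=7), facing West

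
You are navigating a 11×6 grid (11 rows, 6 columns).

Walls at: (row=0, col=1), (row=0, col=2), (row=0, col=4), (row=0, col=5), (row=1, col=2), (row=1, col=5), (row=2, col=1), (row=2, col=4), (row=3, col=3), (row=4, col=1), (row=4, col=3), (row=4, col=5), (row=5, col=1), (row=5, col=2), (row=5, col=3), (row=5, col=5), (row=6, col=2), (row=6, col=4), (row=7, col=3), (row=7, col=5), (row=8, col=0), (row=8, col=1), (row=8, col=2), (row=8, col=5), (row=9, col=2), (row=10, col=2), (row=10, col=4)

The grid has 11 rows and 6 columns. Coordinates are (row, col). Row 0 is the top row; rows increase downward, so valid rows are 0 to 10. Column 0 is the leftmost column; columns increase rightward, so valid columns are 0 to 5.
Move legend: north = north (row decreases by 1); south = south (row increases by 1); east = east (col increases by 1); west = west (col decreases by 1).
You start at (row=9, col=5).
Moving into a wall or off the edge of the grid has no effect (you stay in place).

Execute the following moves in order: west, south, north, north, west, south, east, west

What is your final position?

Answer: Final position: (row=8, col=3)

Derivation:
Start: (row=9, col=5)
  west (west): (row=9, col=5) -> (row=9, col=4)
  south (south): blocked, stay at (row=9, col=4)
  north (north): (row=9, col=4) -> (row=8, col=4)
  north (north): (row=8, col=4) -> (row=7, col=4)
  west (west): blocked, stay at (row=7, col=4)
  south (south): (row=7, col=4) -> (row=8, col=4)
  east (east): blocked, stay at (row=8, col=4)
  west (west): (row=8, col=4) -> (row=8, col=3)
Final: (row=8, col=3)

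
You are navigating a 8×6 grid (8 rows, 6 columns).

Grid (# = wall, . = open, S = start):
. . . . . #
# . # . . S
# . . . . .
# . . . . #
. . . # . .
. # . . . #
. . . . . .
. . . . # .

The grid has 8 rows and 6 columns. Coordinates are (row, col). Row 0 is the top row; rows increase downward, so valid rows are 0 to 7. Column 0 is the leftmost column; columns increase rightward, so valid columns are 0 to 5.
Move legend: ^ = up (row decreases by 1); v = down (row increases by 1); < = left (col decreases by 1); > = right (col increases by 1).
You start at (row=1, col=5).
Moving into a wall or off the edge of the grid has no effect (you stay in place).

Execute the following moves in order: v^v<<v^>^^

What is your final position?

Start: (row=1, col=5)
  v (down): (row=1, col=5) -> (row=2, col=5)
  ^ (up): (row=2, col=5) -> (row=1, col=5)
  v (down): (row=1, col=5) -> (row=2, col=5)
  < (left): (row=2, col=5) -> (row=2, col=4)
  < (left): (row=2, col=4) -> (row=2, col=3)
  v (down): (row=2, col=3) -> (row=3, col=3)
  ^ (up): (row=3, col=3) -> (row=2, col=3)
  > (right): (row=2, col=3) -> (row=2, col=4)
  ^ (up): (row=2, col=4) -> (row=1, col=4)
  ^ (up): (row=1, col=4) -> (row=0, col=4)
Final: (row=0, col=4)

Answer: Final position: (row=0, col=4)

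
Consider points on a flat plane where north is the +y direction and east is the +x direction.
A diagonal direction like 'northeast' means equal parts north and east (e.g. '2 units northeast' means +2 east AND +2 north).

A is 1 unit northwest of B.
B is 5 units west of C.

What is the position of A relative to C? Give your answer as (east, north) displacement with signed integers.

Place C at the origin (east=0, north=0).
  B is 5 units west of C: delta (east=-5, north=+0); B at (east=-5, north=0).
  A is 1 unit northwest of B: delta (east=-1, north=+1); A at (east=-6, north=1).
Therefore A relative to C: (east=-6, north=1).

Answer: A is at (east=-6, north=1) relative to C.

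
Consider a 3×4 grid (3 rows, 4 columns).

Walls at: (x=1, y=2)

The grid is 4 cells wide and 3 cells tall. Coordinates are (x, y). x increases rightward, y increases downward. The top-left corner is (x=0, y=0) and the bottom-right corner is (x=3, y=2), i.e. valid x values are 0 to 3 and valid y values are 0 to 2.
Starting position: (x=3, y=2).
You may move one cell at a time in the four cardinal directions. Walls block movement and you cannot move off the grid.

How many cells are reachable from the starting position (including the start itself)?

BFS flood-fill from (x=3, y=2):
  Distance 0: (x=3, y=2)
  Distance 1: (x=3, y=1), (x=2, y=2)
  Distance 2: (x=3, y=0), (x=2, y=1)
  Distance 3: (x=2, y=0), (x=1, y=1)
  Distance 4: (x=1, y=0), (x=0, y=1)
  Distance 5: (x=0, y=0), (x=0, y=2)
Total reachable: 11 (grid has 11 open cells total)

Answer: Reachable cells: 11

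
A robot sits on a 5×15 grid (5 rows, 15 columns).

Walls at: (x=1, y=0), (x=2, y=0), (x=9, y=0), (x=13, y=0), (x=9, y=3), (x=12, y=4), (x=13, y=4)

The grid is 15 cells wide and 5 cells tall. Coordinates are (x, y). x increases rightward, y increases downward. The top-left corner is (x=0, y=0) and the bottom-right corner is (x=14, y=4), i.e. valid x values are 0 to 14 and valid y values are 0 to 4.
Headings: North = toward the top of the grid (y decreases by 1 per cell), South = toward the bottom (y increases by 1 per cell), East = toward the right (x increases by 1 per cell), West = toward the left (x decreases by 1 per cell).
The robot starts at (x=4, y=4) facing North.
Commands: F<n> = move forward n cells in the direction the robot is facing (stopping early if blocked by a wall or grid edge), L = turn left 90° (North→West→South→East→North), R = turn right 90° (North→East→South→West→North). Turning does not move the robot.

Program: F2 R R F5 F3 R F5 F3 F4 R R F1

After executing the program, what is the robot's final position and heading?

Answer: Final position: (x=1, y=4), facing East

Derivation:
Start: (x=4, y=4), facing North
  F2: move forward 2, now at (x=4, y=2)
  R: turn right, now facing East
  R: turn right, now facing South
  F5: move forward 2/5 (blocked), now at (x=4, y=4)
  F3: move forward 0/3 (blocked), now at (x=4, y=4)
  R: turn right, now facing West
  F5: move forward 4/5 (blocked), now at (x=0, y=4)
  F3: move forward 0/3 (blocked), now at (x=0, y=4)
  F4: move forward 0/4 (blocked), now at (x=0, y=4)
  R: turn right, now facing North
  R: turn right, now facing East
  F1: move forward 1, now at (x=1, y=4)
Final: (x=1, y=4), facing East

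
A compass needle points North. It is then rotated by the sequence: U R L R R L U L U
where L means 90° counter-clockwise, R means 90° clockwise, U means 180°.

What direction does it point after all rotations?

Start: North
  U (U-turn (180°)) -> South
  R (right (90° clockwise)) -> West
  L (left (90° counter-clockwise)) -> South
  R (right (90° clockwise)) -> West
  R (right (90° clockwise)) -> North
  L (left (90° counter-clockwise)) -> West
  U (U-turn (180°)) -> East
  L (left (90° counter-clockwise)) -> North
  U (U-turn (180°)) -> South
Final: South

Answer: Final heading: South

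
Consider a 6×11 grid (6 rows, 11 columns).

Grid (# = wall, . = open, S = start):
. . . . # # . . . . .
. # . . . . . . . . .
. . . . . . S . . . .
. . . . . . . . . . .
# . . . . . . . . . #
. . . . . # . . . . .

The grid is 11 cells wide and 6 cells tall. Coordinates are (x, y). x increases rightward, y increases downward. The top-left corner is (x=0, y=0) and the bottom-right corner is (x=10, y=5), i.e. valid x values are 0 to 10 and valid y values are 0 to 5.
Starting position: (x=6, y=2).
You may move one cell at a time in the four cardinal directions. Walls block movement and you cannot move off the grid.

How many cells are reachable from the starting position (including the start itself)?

BFS flood-fill from (x=6, y=2):
  Distance 0: (x=6, y=2)
  Distance 1: (x=6, y=1), (x=5, y=2), (x=7, y=2), (x=6, y=3)
  Distance 2: (x=6, y=0), (x=5, y=1), (x=7, y=1), (x=4, y=2), (x=8, y=2), (x=5, y=3), (x=7, y=3), (x=6, y=4)
  Distance 3: (x=7, y=0), (x=4, y=1), (x=8, y=1), (x=3, y=2), (x=9, y=2), (x=4, y=3), (x=8, y=3), (x=5, y=4), (x=7, y=4), (x=6, y=5)
  Distance 4: (x=8, y=0), (x=3, y=1), (x=9, y=1), (x=2, y=2), (x=10, y=2), (x=3, y=3), (x=9, y=3), (x=4, y=4), (x=8, y=4), (x=7, y=5)
  Distance 5: (x=3, y=0), (x=9, y=0), (x=2, y=1), (x=10, y=1), (x=1, y=2), (x=2, y=3), (x=10, y=3), (x=3, y=4), (x=9, y=4), (x=4, y=5), (x=8, y=5)
  Distance 6: (x=2, y=0), (x=10, y=0), (x=0, y=2), (x=1, y=3), (x=2, y=4), (x=3, y=5), (x=9, y=5)
  Distance 7: (x=1, y=0), (x=0, y=1), (x=0, y=3), (x=1, y=4), (x=2, y=5), (x=10, y=5)
  Distance 8: (x=0, y=0), (x=1, y=5)
  Distance 9: (x=0, y=5)
Total reachable: 60 (grid has 60 open cells total)

Answer: Reachable cells: 60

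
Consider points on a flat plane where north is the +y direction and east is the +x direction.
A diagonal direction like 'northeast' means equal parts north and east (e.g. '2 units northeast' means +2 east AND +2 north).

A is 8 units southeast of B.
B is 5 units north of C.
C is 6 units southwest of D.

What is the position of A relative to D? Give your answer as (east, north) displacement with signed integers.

Place D at the origin (east=0, north=0).
  C is 6 units southwest of D: delta (east=-6, north=-6); C at (east=-6, north=-6).
  B is 5 units north of C: delta (east=+0, north=+5); B at (east=-6, north=-1).
  A is 8 units southeast of B: delta (east=+8, north=-8); A at (east=2, north=-9).
Therefore A relative to D: (east=2, north=-9).

Answer: A is at (east=2, north=-9) relative to D.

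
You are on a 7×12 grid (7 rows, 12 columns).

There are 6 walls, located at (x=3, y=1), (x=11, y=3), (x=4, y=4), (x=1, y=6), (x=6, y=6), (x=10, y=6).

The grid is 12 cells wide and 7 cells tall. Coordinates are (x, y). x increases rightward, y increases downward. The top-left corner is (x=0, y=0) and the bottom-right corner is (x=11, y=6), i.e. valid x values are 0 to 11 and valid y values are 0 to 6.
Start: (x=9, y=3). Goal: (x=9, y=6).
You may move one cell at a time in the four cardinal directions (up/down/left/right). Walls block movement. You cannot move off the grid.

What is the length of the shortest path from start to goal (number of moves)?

BFS from (x=9, y=3) until reaching (x=9, y=6):
  Distance 0: (x=9, y=3)
  Distance 1: (x=9, y=2), (x=8, y=3), (x=10, y=3), (x=9, y=4)
  Distance 2: (x=9, y=1), (x=8, y=2), (x=10, y=2), (x=7, y=3), (x=8, y=4), (x=10, y=4), (x=9, y=5)
  Distance 3: (x=9, y=0), (x=8, y=1), (x=10, y=1), (x=7, y=2), (x=11, y=2), (x=6, y=3), (x=7, y=4), (x=11, y=4), (x=8, y=5), (x=10, y=5), (x=9, y=6)  <- goal reached here
One shortest path (3 moves): (x=9, y=3) -> (x=9, y=4) -> (x=9, y=5) -> (x=9, y=6)

Answer: Shortest path length: 3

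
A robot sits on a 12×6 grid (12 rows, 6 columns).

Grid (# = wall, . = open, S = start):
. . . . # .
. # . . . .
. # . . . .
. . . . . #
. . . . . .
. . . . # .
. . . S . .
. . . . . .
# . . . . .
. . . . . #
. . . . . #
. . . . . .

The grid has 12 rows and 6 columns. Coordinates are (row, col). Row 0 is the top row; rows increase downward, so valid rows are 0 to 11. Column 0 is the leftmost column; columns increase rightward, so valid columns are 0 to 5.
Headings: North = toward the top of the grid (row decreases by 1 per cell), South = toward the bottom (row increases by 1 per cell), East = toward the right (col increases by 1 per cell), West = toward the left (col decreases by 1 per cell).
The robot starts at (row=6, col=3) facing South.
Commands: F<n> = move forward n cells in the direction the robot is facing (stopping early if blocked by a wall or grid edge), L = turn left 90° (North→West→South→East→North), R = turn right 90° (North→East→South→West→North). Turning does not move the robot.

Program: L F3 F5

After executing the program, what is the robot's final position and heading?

Start: (row=6, col=3), facing South
  L: turn left, now facing East
  F3: move forward 2/3 (blocked), now at (row=6, col=5)
  F5: move forward 0/5 (blocked), now at (row=6, col=5)
Final: (row=6, col=5), facing East

Answer: Final position: (row=6, col=5), facing East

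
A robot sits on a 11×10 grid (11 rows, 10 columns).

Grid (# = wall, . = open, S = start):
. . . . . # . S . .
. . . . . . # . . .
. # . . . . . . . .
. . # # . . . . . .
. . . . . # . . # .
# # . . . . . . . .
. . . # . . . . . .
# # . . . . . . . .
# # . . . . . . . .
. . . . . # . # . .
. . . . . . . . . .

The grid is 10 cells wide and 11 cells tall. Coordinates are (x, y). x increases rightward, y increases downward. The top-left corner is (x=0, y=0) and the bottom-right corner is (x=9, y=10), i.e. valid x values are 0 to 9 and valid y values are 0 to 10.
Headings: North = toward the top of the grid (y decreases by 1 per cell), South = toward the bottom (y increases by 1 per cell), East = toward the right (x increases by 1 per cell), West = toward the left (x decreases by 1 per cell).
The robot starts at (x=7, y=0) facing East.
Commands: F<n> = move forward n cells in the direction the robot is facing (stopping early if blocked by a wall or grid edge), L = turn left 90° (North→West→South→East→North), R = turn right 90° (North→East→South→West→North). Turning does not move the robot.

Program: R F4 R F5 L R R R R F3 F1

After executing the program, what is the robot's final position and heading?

Start: (x=7, y=0), facing East
  R: turn right, now facing South
  F4: move forward 4, now at (x=7, y=4)
  R: turn right, now facing West
  F5: move forward 1/5 (blocked), now at (x=6, y=4)
  L: turn left, now facing South
  R: turn right, now facing West
  R: turn right, now facing North
  R: turn right, now facing East
  R: turn right, now facing South
  F3: move forward 3, now at (x=6, y=7)
  F1: move forward 1, now at (x=6, y=8)
Final: (x=6, y=8), facing South

Answer: Final position: (x=6, y=8), facing South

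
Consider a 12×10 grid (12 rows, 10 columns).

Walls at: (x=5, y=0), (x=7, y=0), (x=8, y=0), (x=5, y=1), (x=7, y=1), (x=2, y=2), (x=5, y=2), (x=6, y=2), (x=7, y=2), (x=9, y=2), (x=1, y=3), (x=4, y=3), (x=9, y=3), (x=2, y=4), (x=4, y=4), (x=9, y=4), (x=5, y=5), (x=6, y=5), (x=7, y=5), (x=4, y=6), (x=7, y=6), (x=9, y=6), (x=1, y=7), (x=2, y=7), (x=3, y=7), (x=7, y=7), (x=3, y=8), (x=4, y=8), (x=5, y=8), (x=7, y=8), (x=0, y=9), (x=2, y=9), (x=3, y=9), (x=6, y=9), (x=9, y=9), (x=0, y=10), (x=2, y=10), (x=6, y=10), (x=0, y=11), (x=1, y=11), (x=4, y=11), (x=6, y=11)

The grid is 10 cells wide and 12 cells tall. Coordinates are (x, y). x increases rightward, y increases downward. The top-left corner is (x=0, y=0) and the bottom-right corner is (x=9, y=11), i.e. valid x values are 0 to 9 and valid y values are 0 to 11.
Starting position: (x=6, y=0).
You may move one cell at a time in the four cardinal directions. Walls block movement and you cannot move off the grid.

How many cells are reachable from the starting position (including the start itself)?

Answer: Reachable cells: 2

Derivation:
BFS flood-fill from (x=6, y=0):
  Distance 0: (x=6, y=0)
  Distance 1: (x=6, y=1)
Total reachable: 2 (grid has 78 open cells total)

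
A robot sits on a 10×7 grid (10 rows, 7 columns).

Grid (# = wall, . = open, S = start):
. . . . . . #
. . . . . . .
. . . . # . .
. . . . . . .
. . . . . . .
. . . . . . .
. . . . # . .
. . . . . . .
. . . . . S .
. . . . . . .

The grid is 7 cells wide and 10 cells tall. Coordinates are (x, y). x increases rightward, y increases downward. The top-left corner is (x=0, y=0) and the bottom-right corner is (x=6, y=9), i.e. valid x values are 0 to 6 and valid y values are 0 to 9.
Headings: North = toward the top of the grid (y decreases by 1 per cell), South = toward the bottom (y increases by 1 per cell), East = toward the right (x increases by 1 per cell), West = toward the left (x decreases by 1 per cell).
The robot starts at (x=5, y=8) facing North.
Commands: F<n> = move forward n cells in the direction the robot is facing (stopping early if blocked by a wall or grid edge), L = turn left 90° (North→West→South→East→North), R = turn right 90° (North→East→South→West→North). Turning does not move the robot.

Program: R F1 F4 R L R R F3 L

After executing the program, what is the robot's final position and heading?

Answer: Final position: (x=3, y=8), facing South

Derivation:
Start: (x=5, y=8), facing North
  R: turn right, now facing East
  F1: move forward 1, now at (x=6, y=8)
  F4: move forward 0/4 (blocked), now at (x=6, y=8)
  R: turn right, now facing South
  L: turn left, now facing East
  R: turn right, now facing South
  R: turn right, now facing West
  F3: move forward 3, now at (x=3, y=8)
  L: turn left, now facing South
Final: (x=3, y=8), facing South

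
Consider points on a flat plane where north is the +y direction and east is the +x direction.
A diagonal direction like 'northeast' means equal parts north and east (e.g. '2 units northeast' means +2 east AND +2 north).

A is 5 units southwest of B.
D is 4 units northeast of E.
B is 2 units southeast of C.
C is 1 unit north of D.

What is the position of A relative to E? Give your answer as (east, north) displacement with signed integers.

Place E at the origin (east=0, north=0).
  D is 4 units northeast of E: delta (east=+4, north=+4); D at (east=4, north=4).
  C is 1 unit north of D: delta (east=+0, north=+1); C at (east=4, north=5).
  B is 2 units southeast of C: delta (east=+2, north=-2); B at (east=6, north=3).
  A is 5 units southwest of B: delta (east=-5, north=-5); A at (east=1, north=-2).
Therefore A relative to E: (east=1, north=-2).

Answer: A is at (east=1, north=-2) relative to E.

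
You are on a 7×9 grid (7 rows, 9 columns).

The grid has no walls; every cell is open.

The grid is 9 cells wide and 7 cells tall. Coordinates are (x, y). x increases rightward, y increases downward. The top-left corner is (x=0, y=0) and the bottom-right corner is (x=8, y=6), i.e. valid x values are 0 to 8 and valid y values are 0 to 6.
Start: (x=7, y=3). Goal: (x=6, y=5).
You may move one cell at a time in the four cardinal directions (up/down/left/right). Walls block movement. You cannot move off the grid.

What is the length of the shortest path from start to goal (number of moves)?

BFS from (x=7, y=3) until reaching (x=6, y=5):
  Distance 0: (x=7, y=3)
  Distance 1: (x=7, y=2), (x=6, y=3), (x=8, y=3), (x=7, y=4)
  Distance 2: (x=7, y=1), (x=6, y=2), (x=8, y=2), (x=5, y=3), (x=6, y=4), (x=8, y=4), (x=7, y=5)
  Distance 3: (x=7, y=0), (x=6, y=1), (x=8, y=1), (x=5, y=2), (x=4, y=3), (x=5, y=4), (x=6, y=5), (x=8, y=5), (x=7, y=6)  <- goal reached here
One shortest path (3 moves): (x=7, y=3) -> (x=6, y=3) -> (x=6, y=4) -> (x=6, y=5)

Answer: Shortest path length: 3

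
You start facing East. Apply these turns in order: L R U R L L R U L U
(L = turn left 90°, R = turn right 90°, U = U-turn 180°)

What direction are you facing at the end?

Start: East
  L (left (90° counter-clockwise)) -> North
  R (right (90° clockwise)) -> East
  U (U-turn (180°)) -> West
  R (right (90° clockwise)) -> North
  L (left (90° counter-clockwise)) -> West
  L (left (90° counter-clockwise)) -> South
  R (right (90° clockwise)) -> West
  U (U-turn (180°)) -> East
  L (left (90° counter-clockwise)) -> North
  U (U-turn (180°)) -> South
Final: South

Answer: Final heading: South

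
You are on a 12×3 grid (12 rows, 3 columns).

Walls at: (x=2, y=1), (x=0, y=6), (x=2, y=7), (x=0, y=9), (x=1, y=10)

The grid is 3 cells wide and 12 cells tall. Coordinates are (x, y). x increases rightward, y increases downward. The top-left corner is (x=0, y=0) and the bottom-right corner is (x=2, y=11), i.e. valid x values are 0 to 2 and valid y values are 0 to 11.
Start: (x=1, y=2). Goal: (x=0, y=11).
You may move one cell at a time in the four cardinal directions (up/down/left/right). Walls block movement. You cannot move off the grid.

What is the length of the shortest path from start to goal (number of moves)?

Answer: Shortest path length: 12

Derivation:
BFS from (x=1, y=2) until reaching (x=0, y=11):
  Distance 0: (x=1, y=2)
  Distance 1: (x=1, y=1), (x=0, y=2), (x=2, y=2), (x=1, y=3)
  Distance 2: (x=1, y=0), (x=0, y=1), (x=0, y=3), (x=2, y=3), (x=1, y=4)
  Distance 3: (x=0, y=0), (x=2, y=0), (x=0, y=4), (x=2, y=4), (x=1, y=5)
  Distance 4: (x=0, y=5), (x=2, y=5), (x=1, y=6)
  Distance 5: (x=2, y=6), (x=1, y=7)
  Distance 6: (x=0, y=7), (x=1, y=8)
  Distance 7: (x=0, y=8), (x=2, y=8), (x=1, y=9)
  Distance 8: (x=2, y=9)
  Distance 9: (x=2, y=10)
  Distance 10: (x=2, y=11)
  Distance 11: (x=1, y=11)
  Distance 12: (x=0, y=11)  <- goal reached here
One shortest path (12 moves): (x=1, y=2) -> (x=1, y=3) -> (x=1, y=4) -> (x=1, y=5) -> (x=1, y=6) -> (x=1, y=7) -> (x=1, y=8) -> (x=2, y=8) -> (x=2, y=9) -> (x=2, y=10) -> (x=2, y=11) -> (x=1, y=11) -> (x=0, y=11)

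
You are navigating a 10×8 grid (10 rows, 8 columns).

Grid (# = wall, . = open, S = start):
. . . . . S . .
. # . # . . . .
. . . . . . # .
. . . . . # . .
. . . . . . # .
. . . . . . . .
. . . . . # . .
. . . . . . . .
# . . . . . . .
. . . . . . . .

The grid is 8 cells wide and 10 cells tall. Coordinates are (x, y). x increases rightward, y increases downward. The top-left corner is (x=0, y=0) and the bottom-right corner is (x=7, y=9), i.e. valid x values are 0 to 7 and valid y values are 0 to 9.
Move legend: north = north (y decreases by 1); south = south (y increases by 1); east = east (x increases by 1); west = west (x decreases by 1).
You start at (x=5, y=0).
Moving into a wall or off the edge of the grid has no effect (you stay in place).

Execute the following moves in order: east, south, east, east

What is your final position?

Start: (x=5, y=0)
  east (east): (x=5, y=0) -> (x=6, y=0)
  south (south): (x=6, y=0) -> (x=6, y=1)
  east (east): (x=6, y=1) -> (x=7, y=1)
  east (east): blocked, stay at (x=7, y=1)
Final: (x=7, y=1)

Answer: Final position: (x=7, y=1)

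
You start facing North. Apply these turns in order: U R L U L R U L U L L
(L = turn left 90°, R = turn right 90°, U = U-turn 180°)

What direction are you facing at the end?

Start: North
  U (U-turn (180°)) -> South
  R (right (90° clockwise)) -> West
  L (left (90° counter-clockwise)) -> South
  U (U-turn (180°)) -> North
  L (left (90° counter-clockwise)) -> West
  R (right (90° clockwise)) -> North
  U (U-turn (180°)) -> South
  L (left (90° counter-clockwise)) -> East
  U (U-turn (180°)) -> West
  L (left (90° counter-clockwise)) -> South
  L (left (90° counter-clockwise)) -> East
Final: East

Answer: Final heading: East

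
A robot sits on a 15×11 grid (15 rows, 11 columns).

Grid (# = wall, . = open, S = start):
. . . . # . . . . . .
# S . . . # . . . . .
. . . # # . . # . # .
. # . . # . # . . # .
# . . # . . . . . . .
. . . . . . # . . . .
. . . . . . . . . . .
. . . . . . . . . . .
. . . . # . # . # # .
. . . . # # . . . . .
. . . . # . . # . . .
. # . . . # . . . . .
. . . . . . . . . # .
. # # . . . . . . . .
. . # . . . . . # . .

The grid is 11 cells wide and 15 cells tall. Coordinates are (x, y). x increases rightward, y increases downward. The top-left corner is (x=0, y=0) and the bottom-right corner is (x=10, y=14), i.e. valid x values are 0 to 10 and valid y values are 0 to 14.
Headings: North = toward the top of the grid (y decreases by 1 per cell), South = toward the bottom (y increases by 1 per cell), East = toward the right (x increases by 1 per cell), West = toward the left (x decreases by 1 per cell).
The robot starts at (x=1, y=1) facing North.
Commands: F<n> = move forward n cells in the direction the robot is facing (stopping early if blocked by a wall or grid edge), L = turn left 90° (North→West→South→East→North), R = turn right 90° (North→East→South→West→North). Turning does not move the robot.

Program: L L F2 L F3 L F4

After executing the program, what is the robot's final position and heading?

Start: (x=1, y=1), facing North
  L: turn left, now facing West
  L: turn left, now facing South
  F2: move forward 1/2 (blocked), now at (x=1, y=2)
  L: turn left, now facing East
  F3: move forward 1/3 (blocked), now at (x=2, y=2)
  L: turn left, now facing North
  F4: move forward 2/4 (blocked), now at (x=2, y=0)
Final: (x=2, y=0), facing North

Answer: Final position: (x=2, y=0), facing North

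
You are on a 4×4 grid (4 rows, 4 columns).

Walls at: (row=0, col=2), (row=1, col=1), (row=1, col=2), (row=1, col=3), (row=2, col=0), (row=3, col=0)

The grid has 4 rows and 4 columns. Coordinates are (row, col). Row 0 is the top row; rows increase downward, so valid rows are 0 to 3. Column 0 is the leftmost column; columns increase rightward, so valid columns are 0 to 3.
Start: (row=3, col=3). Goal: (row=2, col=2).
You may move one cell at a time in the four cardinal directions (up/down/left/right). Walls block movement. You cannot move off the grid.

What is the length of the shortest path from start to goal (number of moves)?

Answer: Shortest path length: 2

Derivation:
BFS from (row=3, col=3) until reaching (row=2, col=2):
  Distance 0: (row=3, col=3)
  Distance 1: (row=2, col=3), (row=3, col=2)
  Distance 2: (row=2, col=2), (row=3, col=1)  <- goal reached here
One shortest path (2 moves): (row=3, col=3) -> (row=3, col=2) -> (row=2, col=2)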